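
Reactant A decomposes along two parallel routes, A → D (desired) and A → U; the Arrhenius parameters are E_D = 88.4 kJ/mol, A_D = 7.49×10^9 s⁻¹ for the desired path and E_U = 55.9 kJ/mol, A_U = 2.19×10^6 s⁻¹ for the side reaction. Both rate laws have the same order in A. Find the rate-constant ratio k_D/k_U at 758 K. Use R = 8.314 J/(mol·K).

19.7

With equal orders, S_{D/U} = k_D/k_U = (A_D/A_U)·exp[(E_U−E_D)/(RT)].
(E_U−E_D)/(RT) = (55.9−88.4)×10³/(8.314×758) = -32500/6302 = -5.157.
k_D/k_U = (7.49×10^9/2.19×10^6)·exp(-5.157) = 3420 × 0.005758 = 19.7.
Since E_D > E_U, raising the temperature improves selectivity toward D.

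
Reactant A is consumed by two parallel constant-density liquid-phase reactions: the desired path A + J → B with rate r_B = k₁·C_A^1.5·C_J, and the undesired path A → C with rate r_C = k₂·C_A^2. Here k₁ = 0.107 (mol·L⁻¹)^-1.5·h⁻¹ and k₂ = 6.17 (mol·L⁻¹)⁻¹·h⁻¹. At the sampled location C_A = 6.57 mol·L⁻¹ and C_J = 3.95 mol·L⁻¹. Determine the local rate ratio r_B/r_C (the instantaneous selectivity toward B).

0.0267

S_{B/C} = r_B/r_C = (k₁·C_A^1.5·C_J)/(k₂·C_A^2) = (k₁/k₂)·C_A^-0.5·C_J.
= (0.107×6.570^1.5×3.950) / (6.17×6.570^2) = 7.118/266.3 = 0.0267.
The undesired path is higher order in A, so low C_A (CSTR or dilute feed) favours B.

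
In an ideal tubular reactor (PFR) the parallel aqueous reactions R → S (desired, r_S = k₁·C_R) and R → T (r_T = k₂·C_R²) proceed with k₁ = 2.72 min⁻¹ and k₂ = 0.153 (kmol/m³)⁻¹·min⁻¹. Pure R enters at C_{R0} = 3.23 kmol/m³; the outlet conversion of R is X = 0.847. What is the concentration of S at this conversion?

2.48 kmol/m³

C_R = C_{R0}(1−X) = 0.4942 kmol/m³.
Along a PFR/batch, dC_S/dC_R = −r_S/(r_S+r_T) = −k₁/(k₁+k₂·C_R).
Integrating from C_{R0} to C_R: C_S = (2.72/0.153)·ln[(2.72+0.153·3.23)/(2.72+0.153·0.494)] = 17.78·ln(3.214/2.796) = 2.480 kmol/m³.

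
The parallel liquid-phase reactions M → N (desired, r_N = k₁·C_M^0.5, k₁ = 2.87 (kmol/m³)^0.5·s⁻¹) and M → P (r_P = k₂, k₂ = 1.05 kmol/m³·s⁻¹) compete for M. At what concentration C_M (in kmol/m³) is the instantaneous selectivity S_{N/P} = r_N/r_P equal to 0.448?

S_{N/P} = (k₁/k₂)·C_M^0.5 ⇒ C_M = (S·k₂/k₁)^(2).
= (0.448×1.05/2.87)^(2) = (0.1639)^(2) = 0.0269 kmol/m³.

0.0269 kmol/m³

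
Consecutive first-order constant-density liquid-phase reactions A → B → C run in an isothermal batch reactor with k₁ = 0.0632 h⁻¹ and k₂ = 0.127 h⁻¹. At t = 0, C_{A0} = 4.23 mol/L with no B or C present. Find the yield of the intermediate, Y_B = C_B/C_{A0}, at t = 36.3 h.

0.0900

Solving the coupled first-order balances gives C_B(t) = [k₁/(k₂−k₁)]·C_{A0}·(e^(−k₁t) − e^(−k₂t)).
e^(−k₁t) = e^(−0.0632×36.3) = e^(−2.294) = 0.1008; e^(−k₂t) = e^(−4.610) = 0.009951.
C_B = 0.0632×4.23/(0.127−0.0632) × (0.1008−0.009951) = 4.190×0.09090 = 0.3809 mol/L.
Y_B = C_B/C_{A0} = 0.3809/4.23 = 0.0900.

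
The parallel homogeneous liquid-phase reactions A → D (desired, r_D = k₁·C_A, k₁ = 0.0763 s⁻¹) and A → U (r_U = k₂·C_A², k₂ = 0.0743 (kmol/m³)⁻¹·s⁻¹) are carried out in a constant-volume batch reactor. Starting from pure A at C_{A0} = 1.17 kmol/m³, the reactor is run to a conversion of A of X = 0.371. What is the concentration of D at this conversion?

0.226 kmol/m³

C_A = C_{A0}(1−X) = 0.7359 kmol/m³.
Along a PFR/batch, dC_D/dC_A = −r_D/(r_D+r_U) = −k₁/(k₁+k₂·C_A).
Integrating from C_{A0} to C_A: C_D = (0.0763/0.0743)·ln[(0.0763+0.0743·1.17)/(0.0763+0.0743·0.736)] = 1.027·ln(0.1632/0.1310) = 0.2261 kmol/m³.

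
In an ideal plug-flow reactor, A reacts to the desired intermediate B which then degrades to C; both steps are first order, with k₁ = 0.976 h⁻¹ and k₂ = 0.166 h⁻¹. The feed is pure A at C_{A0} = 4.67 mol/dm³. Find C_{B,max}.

For a first-order series the maximum intermediate yield is C_{B,max}/C_{A0} = (k₁/k₂)^[k₂/(k₂−k₁)].
= (0.976/0.166)^(0.166/(0.166−0.976)) = (5.880)^(-0.2049) = 0.6956.
C_{B,max} = 0.6956×4.67 = 3.25 mol/dm³.

3.25 mol/dm³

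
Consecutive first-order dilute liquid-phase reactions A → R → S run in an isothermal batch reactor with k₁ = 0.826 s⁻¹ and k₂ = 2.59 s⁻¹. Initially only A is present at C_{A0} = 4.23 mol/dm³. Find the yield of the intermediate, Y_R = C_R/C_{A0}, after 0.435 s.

For first-order series with pure A initially, C_R(t) = k₁C_{A0}/(k₂−k₁)·(e^(−k₁t) − e^(−k₂t)).
e^(−k₁t) = e^(−0.826×0.435) = e^(−0.3593) = 0.6982; e^(−k₂t) = e^(−1.127) = 0.3241.
C_R = 0.826×4.23/(2.59−0.826) × (0.6982−0.3241) = 1.981×0.3740 = 0.7409 mol/dm³.
Y_R = C_R/C_{A0} = 0.7409/4.23 = 0.175.

0.175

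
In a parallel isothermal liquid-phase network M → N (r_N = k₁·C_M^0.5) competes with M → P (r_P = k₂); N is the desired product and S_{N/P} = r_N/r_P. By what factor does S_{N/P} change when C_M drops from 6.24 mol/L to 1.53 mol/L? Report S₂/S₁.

0.495

S_{N/P} = (k₁/k₂)·C_M^0.5, so S₂/S₁ = (C_{M,2}/C_{M,1})^0.5.
= (1.53/6.24)^0.5 = (0.2452)^0.5 = 0.495.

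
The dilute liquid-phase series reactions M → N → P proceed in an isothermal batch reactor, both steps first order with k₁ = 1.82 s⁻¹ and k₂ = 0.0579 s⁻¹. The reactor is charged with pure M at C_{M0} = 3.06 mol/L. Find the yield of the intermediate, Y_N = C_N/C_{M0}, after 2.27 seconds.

0.889

Solving the coupled first-order balances gives C_N(t) = [k₁/(k₂−k₁)]·C_{M0}·(e^(−k₁t) − e^(−k₂t)).
e^(−k₁t) = e^(−1.82×2.27) = e^(−4.131) = 0.01606; e^(−k₂t) = e^(−0.1314) = 0.8768.
C_N = 1.82×3.06/(0.0579−1.82) × (0.01606−0.8768) = (-3.161)×(-0.8608) = 2.721 mol/L.
Y_N = C_N/C_{M0} = 2.721/3.06 = 0.889.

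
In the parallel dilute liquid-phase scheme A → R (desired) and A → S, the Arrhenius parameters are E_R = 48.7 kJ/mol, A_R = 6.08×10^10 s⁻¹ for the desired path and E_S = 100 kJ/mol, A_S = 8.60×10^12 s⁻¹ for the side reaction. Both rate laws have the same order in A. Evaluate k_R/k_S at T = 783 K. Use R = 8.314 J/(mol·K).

Since both paths have the same order in A, the concentration cancels and S_{R/S} = k_R/k_S = (A_R/A_S)·exp[(E_S−E_R)/(RT)].
(E_S−E_R)/(RT) = (100−48.7)×10³/(8.314×783) = 51300/6510 = 7.880.
k_R/k_S = (6.08×10^10/8.60×10^12)·exp(7.880) = 0.007070 × 2645 = 18.7.
Since E_R < E_S, lowering the temperature improves selectivity toward R.

18.7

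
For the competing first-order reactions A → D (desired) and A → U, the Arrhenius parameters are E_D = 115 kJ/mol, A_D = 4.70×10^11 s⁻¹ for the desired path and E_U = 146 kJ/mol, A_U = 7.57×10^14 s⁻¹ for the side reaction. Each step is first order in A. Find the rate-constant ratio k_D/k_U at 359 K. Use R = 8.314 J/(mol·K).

k_D/k_U = (A_D/A_U)·exp[−(E_D−E_U)/(RT)] = (A_D/A_U)·exp[(E_U−E_D)/(RT)].
(E_U−E_D)/(RT) = (146−115)×10³/(8.314×359) = 31000/2985 = 10.39.
k_D/k_U = (4.70×10^11/7.57×10^14)·exp(10.39) = 6.209×10^-4 × 32410 = 20.1.
Since E_D < E_U, lowering the temperature improves selectivity toward D.

20.1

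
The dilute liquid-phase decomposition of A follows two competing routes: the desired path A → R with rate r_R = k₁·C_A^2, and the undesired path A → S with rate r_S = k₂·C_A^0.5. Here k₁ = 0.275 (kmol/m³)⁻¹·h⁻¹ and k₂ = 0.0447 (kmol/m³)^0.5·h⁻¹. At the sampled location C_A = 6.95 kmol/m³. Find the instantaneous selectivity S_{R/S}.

S_{R/S} = r_R/r_S = (k₁·C_A^2)/(k₂·C_A^0.5) = (k₁/k₂)·C_A^1.5.
= (0.275×6.950^2) / (0.0447×6.950^0.5) = 13.28/0.1178 = 113.
Since the desired path is higher order in A, keeping C_A high (PFR or concentrated feed) favours R.

113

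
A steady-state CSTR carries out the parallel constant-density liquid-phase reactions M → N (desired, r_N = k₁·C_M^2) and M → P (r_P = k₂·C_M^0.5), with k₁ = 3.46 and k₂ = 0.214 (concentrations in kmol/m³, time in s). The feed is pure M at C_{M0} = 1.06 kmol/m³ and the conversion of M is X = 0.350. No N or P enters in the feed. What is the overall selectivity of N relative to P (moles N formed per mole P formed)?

Exit C_M = C_{M0}(1−X) = 1.06×0.650 = 0.6890 kmol/m³.
A CSTR operates uniformly at the exit composition, giving r_N = 1.643 and r_P = 0.1776 (each k·C_M^n at C_M = 0.6890).
Overall selectivity = C_N/C_P = r_Nτ/(r_Pτ) = r_N/r_P = 9.25.

9.25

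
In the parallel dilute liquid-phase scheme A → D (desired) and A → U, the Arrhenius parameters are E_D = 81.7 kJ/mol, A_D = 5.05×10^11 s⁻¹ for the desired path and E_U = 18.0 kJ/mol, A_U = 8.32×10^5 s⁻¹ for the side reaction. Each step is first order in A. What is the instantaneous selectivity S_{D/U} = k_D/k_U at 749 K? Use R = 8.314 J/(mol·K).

k_D/k_U = (A_D/A_U)·exp[−(E_D−E_U)/(RT)] = (A_D/A_U)·exp[(E_U−E_D)/(RT)].
(E_U−E_D)/(RT) = (18.0−81.7)×10³/(8.314×749) = -63700/6227 = -10.23.
k_D/k_U = (5.05×10^11/8.32×10^5)·exp(-10.23) = 6.070×10^5 × 3.610×10^-5 = 21.9.
Since E_D > E_U, raising the temperature improves selectivity toward D.

21.9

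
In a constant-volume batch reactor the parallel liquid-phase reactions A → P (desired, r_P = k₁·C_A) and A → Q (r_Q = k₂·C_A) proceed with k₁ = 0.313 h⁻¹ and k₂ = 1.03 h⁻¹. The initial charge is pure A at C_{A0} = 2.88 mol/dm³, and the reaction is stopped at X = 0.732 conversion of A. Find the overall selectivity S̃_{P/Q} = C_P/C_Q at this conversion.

0.304

C_A = C_{A0}(1−X) = 0.7718 mol/dm³.
Both paths are first order in A, so the instantaneous fraction to P is constant: dC_P/d(−C_A) = k₁/(k₁+k₂) = 0.2331.
C_P = 0.2331·(C_{A0}−C_A) = 0.2331×2.108 = 0.491 mol/dm³.
C_Q = (C_{A0}−C_A)−C_P = 1.617 mol/dm³; S̃_{P/Q} = 0.4913/1.617 = 0.304.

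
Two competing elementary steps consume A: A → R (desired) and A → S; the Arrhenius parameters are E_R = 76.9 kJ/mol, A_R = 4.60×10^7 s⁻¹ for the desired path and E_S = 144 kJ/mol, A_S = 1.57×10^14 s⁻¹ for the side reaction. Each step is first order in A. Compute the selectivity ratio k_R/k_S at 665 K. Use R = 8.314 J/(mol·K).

k_R/k_S = (A_R/A_S)·exp[−(E_R−E_S)/(RT)] = (A_R/A_S)·exp[(E_S−E_R)/(RT)].
(E_S−E_R)/(RT) = (144−76.9)×10³/(8.314×665) = 67100/5529 = 12.14.
k_R/k_S = (4.60×10^7/1.57×10^14)·exp(12.14) = 2.930×10^-7 × 1.865×10^5 = 0.0547.
Since E_R < E_S, lowering the temperature improves selectivity toward R.

0.0547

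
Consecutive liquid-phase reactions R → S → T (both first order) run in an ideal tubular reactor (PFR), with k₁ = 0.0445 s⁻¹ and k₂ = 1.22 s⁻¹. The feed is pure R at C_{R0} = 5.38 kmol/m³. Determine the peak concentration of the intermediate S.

At the optimum, C_{S,max}/C_{R0} = (k₁/k₂)^[k₂/(k₂−k₁)].
= (0.0445/1.22)^(1.22/(1.22−0.0445)) = (0.03648)^(1.038) = 0.03218.
C_{S,max} = 0.03218×5.38 = 0.173 kmol/m³.

0.173 kmol/m³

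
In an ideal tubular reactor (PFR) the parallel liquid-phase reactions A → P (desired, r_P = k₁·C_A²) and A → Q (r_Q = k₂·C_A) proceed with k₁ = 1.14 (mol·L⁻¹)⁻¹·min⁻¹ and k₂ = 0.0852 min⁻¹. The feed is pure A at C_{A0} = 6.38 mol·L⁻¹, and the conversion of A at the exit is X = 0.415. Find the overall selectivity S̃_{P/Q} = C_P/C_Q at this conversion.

66.1

C_A = C_{A0}(1−X) = 3.732 mol·L⁻¹.
Along a PFR/batch, dC_Q/dC_A = −r_Q/(r_P+r_Q) = −k₂/(k₂+k₁·C_A).
Integrating from C_{A0} to C_A: C_Q = (0.0852/1.14)·ln[(0.0852+1.14·6.38)/(0.0852+1.14·3.73)] = 0.07474·ln(7.358/4.340) = 0.03946 mol·L⁻¹.
Then C_P = (C_{A0}−C_A) − C_Q = 2.648 − 0.03946 = 2.608 mol·L⁻¹.
S̃_{P/Q} = C_P/C_Q = 2.608/0.03946 = 66.1.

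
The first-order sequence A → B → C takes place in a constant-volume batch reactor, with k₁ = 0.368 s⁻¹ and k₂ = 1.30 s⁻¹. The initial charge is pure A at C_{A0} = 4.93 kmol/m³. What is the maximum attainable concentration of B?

0.848 kmol/m³

Evaluating C_B at t_opt = ln(k₂/k₁)/(k₂−k₁) gives C_{B,max}/C_{A0} = (k₁/k₂)^[k₂/(k₂−k₁)].
= (0.368/1.30)^(1.30/(1.30−0.368)) = (0.2831)^(1.395) = 0.1720.
C_{B,max} = 0.1720×4.93 = 0.848 kmol/m³.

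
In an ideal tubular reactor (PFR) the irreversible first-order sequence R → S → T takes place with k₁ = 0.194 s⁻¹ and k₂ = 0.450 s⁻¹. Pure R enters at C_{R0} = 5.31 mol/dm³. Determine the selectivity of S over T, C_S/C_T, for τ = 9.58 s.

0.147

The intermediate concentration in a first-order A→B→C sequence is C_S = k₁C_{R0}(e^(−k₁τ) − e^(−k₂τ))/(k₂−k₁).
e^(−k₁τ) = e^(−0.194×9.58) = e^(−1.859) = 0.1559; e^(−k₂τ) = e^(−4.311) = 0.01342.
C_S = 0.194×5.31/(0.450−0.194) × (0.1559−0.01342) = 4.024×0.1425 = 0.5733 mol/dm³.
C_R = C_{R0}e^(−k₁τ) = 0.8278 mol/dm³, so C_T = C_{R0}−C_R−C_S = 3.909 mol/dm³; C_S/C_T = 0.147.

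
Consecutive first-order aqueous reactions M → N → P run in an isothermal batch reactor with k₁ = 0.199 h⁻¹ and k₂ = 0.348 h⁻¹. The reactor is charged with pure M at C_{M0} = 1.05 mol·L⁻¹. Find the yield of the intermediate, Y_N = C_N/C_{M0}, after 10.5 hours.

Solving the coupled first-order balances gives C_N(t) = [k₁/(k₂−k₁)]·C_{M0}·(e^(−k₁t) − e^(−k₂t)).
e^(−k₁t) = e^(−0.199×10.5) = e^(−2.090) = 0.1237; e^(−k₂t) = e^(−3.654) = 0.02589.
C_N = 0.199×1.05/(0.348−0.199) × (0.1237−0.02589) = 1.402×0.09786 = 0.1372 mol·L⁻¹.
Y_N = C_N/C_{M0} = 0.1372/1.05 = 0.131.

0.131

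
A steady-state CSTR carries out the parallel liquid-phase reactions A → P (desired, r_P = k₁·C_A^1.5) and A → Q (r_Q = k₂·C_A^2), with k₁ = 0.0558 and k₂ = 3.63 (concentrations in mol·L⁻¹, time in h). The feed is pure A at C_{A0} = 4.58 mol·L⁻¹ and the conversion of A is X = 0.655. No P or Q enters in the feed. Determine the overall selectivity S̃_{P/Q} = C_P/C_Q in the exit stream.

Exit C_A = C_{A0}(1−X) = 4.58×0.345 = 1.580 mol·L⁻¹.
A CSTR operates uniformly at the exit composition, giving r_P = 0.1108 and r_Q = 9.063 (each k·C_A^n at C_A = 1.580).
Overall selectivity = C_P/C_Q = r_Pτ/(r_Qτ) = r_P/r_Q = 0.0122.

0.0122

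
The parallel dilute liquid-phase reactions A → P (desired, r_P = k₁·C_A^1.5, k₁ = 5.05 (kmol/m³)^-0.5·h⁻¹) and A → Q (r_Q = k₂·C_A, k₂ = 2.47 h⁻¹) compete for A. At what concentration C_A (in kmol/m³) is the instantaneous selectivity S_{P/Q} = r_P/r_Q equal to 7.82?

14.6 kmol/m³

S_{P/Q} = (k₁/k₂)·C_A^0.5 ⇒ C_A = (S·k₂/k₁)^(2).
= (7.82×2.47/5.05)^(2) = (3.825)^(2) = 14.6 kmol/m³.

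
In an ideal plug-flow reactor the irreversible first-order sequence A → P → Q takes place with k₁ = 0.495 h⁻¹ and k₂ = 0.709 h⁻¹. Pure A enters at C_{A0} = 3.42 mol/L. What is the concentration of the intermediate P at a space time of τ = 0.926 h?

0.899 mol/L

Solving the coupled first-order balances gives C_P(τ) = [k₁/(k₂−k₁)]·C_{A0}·(e^(−k₁τ) − e^(−k₂τ)).
e^(−k₁τ) = e^(−0.495×0.926) = e^(−0.4584) = 0.6323; e^(−k₂τ) = e^(−0.6565) = 0.5186.
C_P = 0.495×3.42/(0.709−0.495) × (0.6323−0.5186) = 7.911×0.1137 = 0.8992 mol/L.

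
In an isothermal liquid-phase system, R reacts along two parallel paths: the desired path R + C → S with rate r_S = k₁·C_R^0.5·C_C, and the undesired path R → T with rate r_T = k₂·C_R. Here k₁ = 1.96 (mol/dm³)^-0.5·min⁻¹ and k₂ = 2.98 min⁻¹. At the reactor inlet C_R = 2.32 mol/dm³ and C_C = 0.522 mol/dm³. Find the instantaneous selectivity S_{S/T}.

0.225

S_{S/T} = r_S/r_T = (k₁·C_R^0.5·C_C)/(k₂·C_R) = (k₁/k₂)·C_R^-0.5·C_C.
= (1.96×2.320^0.5×0.5220) / (2.98×2.320) = 1.558/6.914 = 0.225.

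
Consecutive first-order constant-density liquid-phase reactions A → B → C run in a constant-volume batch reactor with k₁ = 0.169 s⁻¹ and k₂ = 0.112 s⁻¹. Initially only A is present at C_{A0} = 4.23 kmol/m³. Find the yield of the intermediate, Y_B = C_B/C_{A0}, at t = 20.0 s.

0.215

For first-order series with pure A initially, C_B(t) = k₁C_{A0}/(k₂−k₁)·(e^(−k₁t) − e^(−k₂t)).
e^(−k₁t) = e^(−0.169×20.0) = e^(−3.380) = 0.03405; e^(−k₂t) = e^(−2.240) = 0.1065.
C_B = 0.169×4.23/(0.112−0.169) × (0.03405−0.1065) = (-12.54)×(-0.07241) = 0.9081 kmol/m³.
Y_B = C_B/C_{A0} = 0.9081/4.23 = 0.215.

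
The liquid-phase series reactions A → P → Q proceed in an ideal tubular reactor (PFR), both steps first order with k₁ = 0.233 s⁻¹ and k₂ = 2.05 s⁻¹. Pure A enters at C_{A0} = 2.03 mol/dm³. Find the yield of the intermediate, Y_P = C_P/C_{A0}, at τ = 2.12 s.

For first-order series with pure A initially, C_P(τ) = k₁C_{A0}/(k₂−k₁)·(e^(−k₁τ) − e^(−k₂τ)).
e^(−k₁τ) = e^(−0.233×2.12) = e^(−0.4940) = 0.6102; e^(−k₂τ) = e^(−4.346) = 0.01296.
C_P = 0.233×2.03/(2.05−0.233) × (0.6102−0.01296) = 0.2603×0.5972 = 0.1555 mol/dm³.
Y_P = C_P/C_{A0} = 0.1555/2.03 = 0.0766.

0.0766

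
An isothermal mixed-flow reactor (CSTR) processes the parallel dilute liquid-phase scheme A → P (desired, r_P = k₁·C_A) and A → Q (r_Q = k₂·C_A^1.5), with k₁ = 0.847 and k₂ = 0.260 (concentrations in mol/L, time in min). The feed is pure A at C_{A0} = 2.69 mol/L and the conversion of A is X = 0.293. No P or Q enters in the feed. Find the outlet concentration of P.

0.554 mol/L

Exit C_A = C_{A0}(1−X) = 2.69×0.707 = 1.902 mol/L.
Rates in a CSTR are evaluated at the outlet concentration: r_P = 0.847×1.902 = 1.611, r_Q = 0.260×1.902^1.5 = 0.6819.
Fraction of consumed A going to P: r_P/(r_P+r_Q) = 0.7026.
C_P = 0.7026·C_{A0}·X = 0.7026×2.69×0.293 = 0.554 mol/L.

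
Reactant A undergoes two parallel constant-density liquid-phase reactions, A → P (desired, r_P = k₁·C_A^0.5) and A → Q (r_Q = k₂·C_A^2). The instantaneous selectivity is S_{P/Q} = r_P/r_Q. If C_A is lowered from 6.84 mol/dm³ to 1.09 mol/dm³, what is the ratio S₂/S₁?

S_{P/Q} = (k₁/k₂)·C_A^-1.5, so S₂/S₁ = (C_{A,2}/C_{A,1})^-1.5.
= (1.09/6.84)^(-1.5) = (0.1594)^(-1.5) = 15.7.
Selectivity toward P rises as C_A falls — low-concentration operation is favoured.

15.7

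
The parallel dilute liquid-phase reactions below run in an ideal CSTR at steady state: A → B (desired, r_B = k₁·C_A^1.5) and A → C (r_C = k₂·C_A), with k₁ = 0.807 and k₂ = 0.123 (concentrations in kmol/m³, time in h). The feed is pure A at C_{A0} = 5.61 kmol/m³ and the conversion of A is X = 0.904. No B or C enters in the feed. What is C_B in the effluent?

4.20 kmol/m³

Exit C_A = C_{A0}(1−X) = 5.61×0.0960 = 0.5386 kmol/m³.
Rates in a CSTR are evaluated at the outlet concentration: r_B = 0.807×0.5386^1.5 = 0.3190, r_C = 0.123×0.5386 = 0.06624.
Fraction of consumed A going to B: r_B/(r_B+r_C) = 0.8280.
C_B = 0.8280·C_{A0}·X = 0.8280×5.61×0.904 = 4.20 kmol/m³.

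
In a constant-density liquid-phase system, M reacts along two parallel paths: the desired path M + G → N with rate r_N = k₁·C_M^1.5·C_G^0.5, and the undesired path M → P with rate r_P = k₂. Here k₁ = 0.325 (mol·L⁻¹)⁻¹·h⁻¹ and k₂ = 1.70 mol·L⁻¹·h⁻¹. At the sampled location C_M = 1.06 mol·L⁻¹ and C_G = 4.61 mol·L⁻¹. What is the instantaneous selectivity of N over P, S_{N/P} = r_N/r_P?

S_{N/P} = r_N/r_P = (k₁·C_M^1.5·C_G^0.5)/(k₂) = (k₁/k₂)·C_M^1.5·C_G^0.5.
= (0.325×1.060^1.5×4.610^0.5) / (1.70) = 0.7615/1.700 = 0.448.

0.448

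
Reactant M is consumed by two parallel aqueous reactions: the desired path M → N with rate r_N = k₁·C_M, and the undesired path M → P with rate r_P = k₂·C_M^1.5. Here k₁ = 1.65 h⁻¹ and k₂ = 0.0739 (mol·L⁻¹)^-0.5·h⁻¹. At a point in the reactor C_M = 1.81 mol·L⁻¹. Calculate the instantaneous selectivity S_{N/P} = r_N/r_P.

16.6

S_{N/P} = r_N/r_P = (k₁·C_M)/(k₂·C_M^1.5) = (k₁/k₂)·C_M^-0.5.
= (1.65×1.810) / (0.0739×1.810^1.5) = 2.986/0.1800 = 16.6.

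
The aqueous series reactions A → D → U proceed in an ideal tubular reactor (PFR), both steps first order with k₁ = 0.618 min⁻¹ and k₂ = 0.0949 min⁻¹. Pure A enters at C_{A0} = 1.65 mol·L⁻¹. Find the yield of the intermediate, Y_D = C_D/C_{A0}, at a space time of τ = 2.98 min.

The intermediate concentration in a first-order A→B→C sequence is C_D = k₁C_{A0}(e^(−k₁τ) − e^(−k₂τ))/(k₂−k₁).
e^(−k₁τ) = e^(−0.618×2.98) = e^(−1.842) = 0.1586; e^(−k₂τ) = e^(−0.2828) = 0.7537.
C_D = 0.618×1.65/(0.0949−0.618) × (0.1586−0.7537) = (-1.949)×(-0.5951) = 1.160 mol·L⁻¹.
Y_D = C_D/C_{A0} = 1.160/1.65 = 0.703.

0.703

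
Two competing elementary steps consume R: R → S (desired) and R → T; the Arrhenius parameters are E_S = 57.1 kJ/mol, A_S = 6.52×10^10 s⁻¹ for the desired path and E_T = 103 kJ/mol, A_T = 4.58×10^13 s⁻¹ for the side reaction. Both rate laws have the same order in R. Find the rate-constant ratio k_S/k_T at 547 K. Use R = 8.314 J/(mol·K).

Since both paths have the same order in R, the concentration cancels and S_{S/T} = k_S/k_T = (A_S/A_T)·exp[(E_T−E_S)/(RT)].
(E_T−E_S)/(RT) = (103−57.1)×10³/(8.314×547) = 45900/4548 = 10.09.
k_S/k_T = (6.52×10^10/4.58×10^13)·exp(10.09) = 0.001424 × 24170 = 34.4.
Since E_S < E_T, lowering the temperature improves selectivity toward S.

34.4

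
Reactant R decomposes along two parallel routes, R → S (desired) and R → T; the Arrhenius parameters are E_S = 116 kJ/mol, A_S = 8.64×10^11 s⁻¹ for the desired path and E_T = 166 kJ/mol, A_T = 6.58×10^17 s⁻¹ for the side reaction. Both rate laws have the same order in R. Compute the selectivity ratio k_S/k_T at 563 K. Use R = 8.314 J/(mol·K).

0.0572

Since both paths have the same order in R, the concentration cancels and S_{S/T} = k_S/k_T = (A_S/A_T)·exp[(E_T−E_S)/(RT)].
(E_T−E_S)/(RT) = (166−116)×10³/(8.314×563) = 50000/4681 = 10.68.
k_S/k_T = (8.64×10^11/6.58×10^17)·exp(10.68) = 1.313×10^-6 × 43564 = 0.0572.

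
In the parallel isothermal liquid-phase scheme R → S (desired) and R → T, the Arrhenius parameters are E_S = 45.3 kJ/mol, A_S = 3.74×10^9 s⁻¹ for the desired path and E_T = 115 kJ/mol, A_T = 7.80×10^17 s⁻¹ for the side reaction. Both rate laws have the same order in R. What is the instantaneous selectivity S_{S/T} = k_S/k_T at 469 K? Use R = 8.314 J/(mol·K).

0.278

k_S/k_T = (A_S/A_T)·exp[−(E_S−E_T)/(RT)] = (A_S/A_T)·exp[(E_T−E_S)/(RT)].
(E_T−E_S)/(RT) = (115−45.3)×10³/(8.314×469) = 69700/3899 = 17.88.
k_S/k_T = (3.74×10^9/7.80×10^17)·exp(17.88) = 4.795×10^-9 × 5.795×10^7 = 0.278.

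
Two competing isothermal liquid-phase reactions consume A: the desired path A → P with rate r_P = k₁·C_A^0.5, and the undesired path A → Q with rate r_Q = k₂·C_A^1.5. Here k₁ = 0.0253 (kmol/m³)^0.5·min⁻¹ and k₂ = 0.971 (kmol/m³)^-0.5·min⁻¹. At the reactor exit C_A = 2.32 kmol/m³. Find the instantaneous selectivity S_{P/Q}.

0.0112

S_{P/Q} = r_P/r_Q = (k₁·C_A^0.5)/(k₂·C_A^1.5) = (k₁/k₂)·C_A⁻¹.
= (0.0253×2.320^0.5) / (0.971×2.320^1.5) = 0.03854/3.431 = 0.0112.
The undesired path is higher order in A, so low C_A (CSTR or dilute feed) favours P.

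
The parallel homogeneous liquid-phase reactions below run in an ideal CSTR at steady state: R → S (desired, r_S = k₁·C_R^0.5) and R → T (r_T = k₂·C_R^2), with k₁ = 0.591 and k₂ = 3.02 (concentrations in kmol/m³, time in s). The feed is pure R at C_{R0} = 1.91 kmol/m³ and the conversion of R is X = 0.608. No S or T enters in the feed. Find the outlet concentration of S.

Exit C_R = C_{R0}(1−X) = 1.91×0.392 = 0.7487 kmol/m³.
In a CSTR the entire volume is at exit conditions, so r_S = 0.591×0.7487^0.5 = 0.5114 and r_T = 3.02×0.7487^2 = 1.693.
Fraction of consumed R going to S: r_S/(r_S+r_T) = 0.2320.
C_S = 0.2320·C_{R0}·X = 0.2320×1.91×0.608 = 0.269 kmol/m³.

0.269 kmol/m³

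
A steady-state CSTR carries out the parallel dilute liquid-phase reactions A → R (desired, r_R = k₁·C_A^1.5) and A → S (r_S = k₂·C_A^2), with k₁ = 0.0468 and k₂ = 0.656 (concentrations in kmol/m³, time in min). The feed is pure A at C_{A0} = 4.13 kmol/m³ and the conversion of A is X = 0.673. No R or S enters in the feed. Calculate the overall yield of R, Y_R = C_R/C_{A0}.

0.0389

Exit C_A = C_{A0}(1−X) = 4.13×0.327 = 1.351 kmol/m³.
In a CSTR the entire volume is at exit conditions, so r_R = 0.0468×1.351^1.5 = 0.07345 and r_S = 0.656×1.351^2 = 1.196.
Fraction of consumed A going to R: r_R/(r_R+r_S) = 0.05784.
C_R = 0.05784·C_{A0}·X = 0.05784×4.13×0.673 = 0.161 kmol/m³; Y_R = C_R/C_{A0} = 0.0389.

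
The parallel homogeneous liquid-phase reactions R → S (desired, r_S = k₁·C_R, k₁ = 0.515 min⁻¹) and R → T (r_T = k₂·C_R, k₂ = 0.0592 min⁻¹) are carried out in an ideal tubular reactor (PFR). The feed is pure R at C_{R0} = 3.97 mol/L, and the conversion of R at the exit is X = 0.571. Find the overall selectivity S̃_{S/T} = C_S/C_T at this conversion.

C_R = C_{R0}(1−X) = 1.703 mol/L.
Both paths are first order in R, so the instantaneous fraction to S is constant: dC_S/d(−C_R) = k₁/(k₁+k₂) = 0.8969.
C_S = 0.8969·(C_{R0}−C_R) = 0.8969×2.267 = 2.03 mol/L.
C_T = (C_{R0}−C_R)−C_S = 0.2337 mol/L; S̃_{S/T} = 2.033/0.2337 = 8.70.

8.70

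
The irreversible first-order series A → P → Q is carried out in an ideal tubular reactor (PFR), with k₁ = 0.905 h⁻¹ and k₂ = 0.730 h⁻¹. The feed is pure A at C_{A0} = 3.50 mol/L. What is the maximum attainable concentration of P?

1.43 mol/L

Evaluating C_P at τ_opt = ln(k₂/k₁)/(k₂−k₁) gives C_{P,max}/C_{A0} = (k₁/k₂)^[k₂/(k₂−k₁)].
= (0.905/0.730)^(0.730/(0.730−0.905)) = (1.240)^(-4.171) = 0.4080.
C_{P,max} = 0.4080×3.50 = 1.43 mol/L.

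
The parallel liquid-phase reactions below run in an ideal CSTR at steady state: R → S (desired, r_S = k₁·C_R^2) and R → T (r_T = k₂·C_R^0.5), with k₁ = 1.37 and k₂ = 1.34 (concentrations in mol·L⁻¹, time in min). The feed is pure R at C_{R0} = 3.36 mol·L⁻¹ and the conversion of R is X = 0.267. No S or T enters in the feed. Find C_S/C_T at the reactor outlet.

Exit C_R = C_{R0}(1−X) = 3.36×0.733 = 2.463 mol·L⁻¹.
Rates in a CSTR are evaluated at the outlet concentration: r_S = 1.37×2.463^2 = 8.310, r_T = 1.34×2.463^0.5 = 2.103.
Overall selectivity = C_S/C_T = r_Sτ/(r_Tτ) = r_S/r_T = 3.95.

3.95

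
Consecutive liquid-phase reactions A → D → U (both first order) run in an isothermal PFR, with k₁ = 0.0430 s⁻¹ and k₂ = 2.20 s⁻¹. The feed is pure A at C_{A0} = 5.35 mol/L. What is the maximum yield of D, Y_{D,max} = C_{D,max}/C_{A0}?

At the optimum, C_{D,max}/C_{A0} = (k₁/k₂)^[k₂/(k₂−k₁)].
= (0.0430/2.20)^(2.20/(2.20−0.0430)) = (0.01955)^(1.020) = 0.01807.

0.0181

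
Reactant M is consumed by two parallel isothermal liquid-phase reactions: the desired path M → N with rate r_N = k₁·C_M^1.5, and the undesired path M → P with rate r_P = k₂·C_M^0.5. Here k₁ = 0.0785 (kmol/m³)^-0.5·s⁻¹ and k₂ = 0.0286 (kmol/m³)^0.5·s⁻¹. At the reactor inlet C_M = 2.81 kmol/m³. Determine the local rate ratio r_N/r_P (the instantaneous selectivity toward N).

S_{N/P} = r_N/r_P = (k₁·C_M^1.5)/(k₂·C_M^0.5) = (k₁/k₂)·C_M.
= (0.0785×2.810^1.5) / (0.0286×2.810^0.5) = 0.3698/0.04794 = 7.71.
Since the desired path is higher order in M, keeping C_M high (PFR or concentrated feed) favours N.

7.71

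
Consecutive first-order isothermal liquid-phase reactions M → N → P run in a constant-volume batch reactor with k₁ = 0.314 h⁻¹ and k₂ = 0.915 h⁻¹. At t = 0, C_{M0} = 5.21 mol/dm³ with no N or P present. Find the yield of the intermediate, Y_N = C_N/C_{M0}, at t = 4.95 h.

The intermediate concentration in a first-order A→B→C sequence is C_N = k₁C_{M0}(e^(−k₁t) − e^(−k₂t))/(k₂−k₁).
e^(−k₁t) = e^(−0.314×4.95) = e^(−1.554) = 0.2113; e^(−k₂t) = e^(−4.529) = 0.01079.
C_N = 0.314×5.21/(0.915−0.314) × (0.2113−0.01079) = 2.722×0.2005 = 0.5459 mol/dm³.
Y_N = C_N/C_{M0} = 0.5459/5.21 = 0.105.

0.105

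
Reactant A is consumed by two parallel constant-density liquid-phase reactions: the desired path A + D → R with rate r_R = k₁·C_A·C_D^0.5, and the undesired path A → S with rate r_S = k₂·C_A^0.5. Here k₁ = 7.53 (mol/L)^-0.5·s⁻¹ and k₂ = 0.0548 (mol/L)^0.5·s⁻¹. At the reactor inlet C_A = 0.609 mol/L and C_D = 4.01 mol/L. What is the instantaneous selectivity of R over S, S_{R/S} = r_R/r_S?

215

S_{R/S} = r_R/r_S = (k₁·C_A·C_D^0.5)/(k₂·C_A^0.5) = (k₁/k₂)·C_A^0.5·C_D^0.5.
= (7.53×0.6090×4.010^0.5) / (0.0548×0.6090^0.5) = 9.183/0.04277 = 215.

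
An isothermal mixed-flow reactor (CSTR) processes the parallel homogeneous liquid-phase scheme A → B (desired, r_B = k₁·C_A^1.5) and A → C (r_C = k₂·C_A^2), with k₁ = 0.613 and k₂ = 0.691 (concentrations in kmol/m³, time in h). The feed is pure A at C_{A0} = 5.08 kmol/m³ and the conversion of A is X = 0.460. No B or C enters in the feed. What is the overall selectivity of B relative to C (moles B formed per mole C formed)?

0.536

Exit C_A = C_{A0}(1−X) = 5.08×0.540 = 2.743 kmol/m³.
Rates in a CSTR are evaluated at the outlet concentration: r_B = 0.613×2.743^1.5 = 2.785, r_C = 0.691×2.743^2 = 5.200.
Overall selectivity = C_B/C_C = r_Bτ/(r_Cτ) = r_B/r_C = 0.536.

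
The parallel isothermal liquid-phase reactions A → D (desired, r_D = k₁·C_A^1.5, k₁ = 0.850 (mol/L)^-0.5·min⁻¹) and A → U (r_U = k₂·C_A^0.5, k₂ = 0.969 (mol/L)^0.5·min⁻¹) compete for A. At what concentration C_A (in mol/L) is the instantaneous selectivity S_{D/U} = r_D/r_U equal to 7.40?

8.44 mol/L

S_{D/U} = (k₁/k₂)·C_A ⇒ C_A = S·k₂/k₁.
= 7.40×0.969/0.850 = 8.44 mol/L.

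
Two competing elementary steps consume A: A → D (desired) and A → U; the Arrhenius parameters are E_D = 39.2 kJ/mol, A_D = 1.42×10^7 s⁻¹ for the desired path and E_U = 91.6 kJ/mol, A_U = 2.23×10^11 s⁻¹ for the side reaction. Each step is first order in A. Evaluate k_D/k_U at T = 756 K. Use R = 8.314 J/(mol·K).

0.266

k_D/k_U = (A_D/A_U)·exp[−(E_D−E_U)/(RT)] = (A_D/A_U)·exp[(E_U−E_D)/(RT)].
(E_U−E_D)/(RT) = (91.6−39.2)×10³/(8.314×756) = 52400/6285 = 8.337.
k_D/k_U = (1.42×10^7/2.23×10^11)·exp(8.337) = 6.368×10^-5 × 4175 = 0.266.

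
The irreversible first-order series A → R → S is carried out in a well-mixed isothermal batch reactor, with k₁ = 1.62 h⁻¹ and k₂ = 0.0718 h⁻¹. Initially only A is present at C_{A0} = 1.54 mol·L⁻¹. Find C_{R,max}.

1.33 mol·L⁻¹

At the optimum, C_{R,max}/C_{A0} = (k₁/k₂)^[k₂/(k₂−k₁)].
= (1.62/0.0718)^(0.0718/(0.0718−1.62)) = (22.56)^(-0.04638) = 0.8654.
C_{R,max} = 0.8654×1.54 = 1.33 mol·L⁻¹.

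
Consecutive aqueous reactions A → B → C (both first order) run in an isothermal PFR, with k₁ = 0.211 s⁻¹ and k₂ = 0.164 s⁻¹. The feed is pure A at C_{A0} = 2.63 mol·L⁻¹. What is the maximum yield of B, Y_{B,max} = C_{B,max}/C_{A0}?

0.415

Evaluating C_B at τ_opt = ln(k₂/k₁)/(k₂−k₁) gives C_{B,max}/C_{A0} = (k₁/k₂)^[k₂/(k₂−k₁)].
= (0.211/0.164)^(0.164/(0.164−0.211)) = (1.287)^(-3.489) = 0.4151.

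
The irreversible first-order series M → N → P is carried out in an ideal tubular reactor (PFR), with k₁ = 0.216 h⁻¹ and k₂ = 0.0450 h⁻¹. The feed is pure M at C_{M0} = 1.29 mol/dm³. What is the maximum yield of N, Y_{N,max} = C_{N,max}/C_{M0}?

Evaluating C_N at τ_opt = ln(k₂/k₁)/(k₂−k₁) gives C_{N,max}/C_{M0} = (k₁/k₂)^[k₂/(k₂−k₁)].
= (0.216/0.0450)^(0.0450/(0.0450−0.216)) = (4.800)^(-0.2632) = 0.6618.

0.662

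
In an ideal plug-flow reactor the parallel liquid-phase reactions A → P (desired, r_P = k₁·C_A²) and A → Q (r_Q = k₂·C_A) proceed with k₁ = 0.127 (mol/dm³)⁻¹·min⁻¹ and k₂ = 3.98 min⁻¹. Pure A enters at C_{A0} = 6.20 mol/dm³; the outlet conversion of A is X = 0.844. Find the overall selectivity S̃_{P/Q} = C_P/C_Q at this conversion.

0.112

C_A = C_{A0}(1−X) = 0.9672 mol/dm³.
Along a PFR/batch, dC_Q/dC_A = −r_Q/(r_P+r_Q) = −k₂/(k₂+k₁·C_A).
Integrating from C_{A0} to C_A: C_Q = (3.98/0.127)·ln[(3.98+0.127·6.20)/(3.98+0.127·0.967)] = 31.34·ln(4.767/4.103) = 4.705 mol/dm³.
Then C_P = (C_{A0}−C_A) − C_Q = 5.233 − 4.705 = 0.5282 mol/dm³.
S̃_{P/Q} = C_P/C_Q = 0.5282/4.705 = 0.112.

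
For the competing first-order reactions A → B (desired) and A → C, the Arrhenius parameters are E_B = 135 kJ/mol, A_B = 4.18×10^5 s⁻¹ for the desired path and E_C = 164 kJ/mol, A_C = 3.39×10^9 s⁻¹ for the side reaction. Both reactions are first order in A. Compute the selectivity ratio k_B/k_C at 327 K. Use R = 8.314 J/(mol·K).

k_B/k_C = (A_B/A_C)·exp[−(E_B−E_C)/(RT)] = (A_B/A_C)·exp[(E_C−E_B)/(RT)].
(E_C−E_B)/(RT) = (164−135)×10³/(8.314×327) = 29000/2719 = 10.67.
k_B/k_C = (4.18×10^5/3.39×10^9)·exp(10.67) = 1.233×10^-4 × 42914 = 5.29.

5.29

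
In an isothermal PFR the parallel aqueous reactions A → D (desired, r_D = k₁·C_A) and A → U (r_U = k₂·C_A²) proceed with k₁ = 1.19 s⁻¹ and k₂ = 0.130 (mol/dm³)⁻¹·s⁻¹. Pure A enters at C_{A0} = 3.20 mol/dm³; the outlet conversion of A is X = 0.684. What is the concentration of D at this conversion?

1.79 mol/dm³

C_A = C_{A0}(1−X) = 1.011 mol/dm³.
Along a PFR/batch, dC_D/dC_A = −r_D/(r_D+r_U) = −k₁/(k₁+k₂·C_A).
Integrating from C_{A0} to C_A: C_D = (1.19/0.130)·ln[(1.19+0.130·3.20)/(1.19+0.130·1.01)] = 9.154·ln(1.606/1.321) = 1.785 mol/dm³.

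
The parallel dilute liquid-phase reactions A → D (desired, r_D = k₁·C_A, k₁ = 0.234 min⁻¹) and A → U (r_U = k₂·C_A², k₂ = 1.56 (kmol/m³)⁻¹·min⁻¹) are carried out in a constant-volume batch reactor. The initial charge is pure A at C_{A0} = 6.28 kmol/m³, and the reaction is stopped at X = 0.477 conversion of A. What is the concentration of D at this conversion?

C_A = C_{A0}(1−X) = 3.284 kmol/m³.
Along a PFR/batch, dC_D/dC_A = −r_D/(r_D+r_U) = −k₁/(k₁+k₂·C_A).
Integrating from C_{A0} to C_A: C_D = (0.234/1.56)·ln[(0.234+1.56·6.28)/(0.234+1.56·3.28)] = 0.1500·ln(10.03/5.358) = 0.09407 kmol/m³.

0.0941 kmol/m³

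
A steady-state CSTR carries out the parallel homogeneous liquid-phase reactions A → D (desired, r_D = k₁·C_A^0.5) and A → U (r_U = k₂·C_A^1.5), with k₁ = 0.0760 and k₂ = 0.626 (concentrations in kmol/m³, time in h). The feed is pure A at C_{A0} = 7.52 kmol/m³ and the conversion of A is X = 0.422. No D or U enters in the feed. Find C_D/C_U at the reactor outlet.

Exit C_A = C_{A0}(1−X) = 7.52×0.578 = 4.347 kmol/m³.
Rates in a CSTR are evaluated at the outlet concentration: r_D = 0.0760×4.347^0.5 = 0.1584, r_U = 0.626×4.347^1.5 = 5.673.
Overall selectivity = C_D/C_U = r_Dτ/(r_Uτ) = r_D/r_U = 0.0279.

0.0279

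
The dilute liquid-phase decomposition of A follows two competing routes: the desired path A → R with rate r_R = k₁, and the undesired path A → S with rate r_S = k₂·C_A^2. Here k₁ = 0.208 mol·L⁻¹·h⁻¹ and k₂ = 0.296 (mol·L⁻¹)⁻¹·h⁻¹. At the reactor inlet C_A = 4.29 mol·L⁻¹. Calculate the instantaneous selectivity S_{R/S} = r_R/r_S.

0.0382

S_{R/S} = r_R/r_S = (k₁)/(k₂·C_A^2) = (k₁/k₂)·C_A^-2.
= (0.208) / (0.296×4.290^2) = 0.2080/5.448 = 0.0382.
The undesired path is higher order in A, so low C_A (CSTR or dilute feed) favours R.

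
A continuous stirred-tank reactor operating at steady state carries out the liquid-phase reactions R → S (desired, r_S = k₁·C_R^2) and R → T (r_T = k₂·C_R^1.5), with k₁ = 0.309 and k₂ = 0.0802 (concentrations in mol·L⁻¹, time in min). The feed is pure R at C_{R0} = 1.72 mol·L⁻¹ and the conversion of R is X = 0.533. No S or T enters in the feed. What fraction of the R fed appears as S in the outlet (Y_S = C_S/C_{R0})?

Exit C_R = C_{R0}(1−X) = 1.72×0.467 = 0.8032 mol·L⁻¹.
In a CSTR the entire volume is at exit conditions, so r_S = 0.309×0.8032^2 = 0.1994 and r_T = 0.0802×0.8032^1.5 = 0.05774.
Fraction of consumed R going to S: r_S/(r_S+r_T) = 0.7754.
C_S = 0.7754·C_{R0}·X = 0.7754×1.72×0.533 = 0.711 mol·L⁻¹; Y_S = C_S/C_{R0} = 0.413.

0.413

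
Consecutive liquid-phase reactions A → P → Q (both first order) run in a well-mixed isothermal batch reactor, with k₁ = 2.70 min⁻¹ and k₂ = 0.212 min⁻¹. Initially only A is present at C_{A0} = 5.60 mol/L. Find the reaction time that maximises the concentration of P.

For first-order series the maximum of C_P occurs at t_opt = ln(k₂/k₁)/(k₂−k₁).
= ln(0.212/2.70)/(0.212−2.70) = ln(0.07852)/-2.488 = -2.544/-2.488 = 1.02 min.

1.02 min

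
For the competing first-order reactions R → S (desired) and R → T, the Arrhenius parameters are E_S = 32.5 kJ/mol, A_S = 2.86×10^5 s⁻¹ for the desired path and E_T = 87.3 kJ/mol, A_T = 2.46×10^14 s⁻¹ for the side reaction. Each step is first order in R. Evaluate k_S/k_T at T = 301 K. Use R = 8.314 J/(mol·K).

Since both paths have the same order in R, the concentration cancels and S_{S/T} = k_S/k_T = (A_S/A_T)·exp[(E_T−E_S)/(RT)].
(E_T−E_S)/(RT) = (87.3−32.5)×10³/(8.314×301) = 54800/2503 = 21.90.
k_S/k_T = (2.86×10^5/2.46×10^14)·exp(21.90) = 1.163×10^-9 × 3.237×10^9 = 3.76.

3.76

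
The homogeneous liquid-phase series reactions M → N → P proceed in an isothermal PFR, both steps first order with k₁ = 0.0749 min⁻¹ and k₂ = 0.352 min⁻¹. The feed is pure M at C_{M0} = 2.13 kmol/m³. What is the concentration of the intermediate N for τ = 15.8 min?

0.174 kmol/m³

The intermediate concentration in a first-order A→B→C sequence is C_N = k₁C_{M0}(e^(−k₁τ) − e^(−k₂τ))/(k₂−k₁).
e^(−k₁τ) = e^(−0.0749×15.8) = e^(−1.183) = 0.3062; e^(−k₂τ) = e^(−5.562) = 0.003843.
C_N = 0.0749×2.13/(0.352−0.0749) × (0.3062−0.003843) = 0.5757×0.3024 = 0.1741 kmol/m³.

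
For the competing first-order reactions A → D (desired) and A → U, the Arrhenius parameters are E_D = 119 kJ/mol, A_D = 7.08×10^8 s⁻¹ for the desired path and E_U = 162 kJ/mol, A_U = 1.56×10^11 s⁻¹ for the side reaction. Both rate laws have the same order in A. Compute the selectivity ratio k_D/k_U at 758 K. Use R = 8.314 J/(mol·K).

k_D/k_U = (A_D/A_U)·exp[−(E_D−E_U)/(RT)] = (A_D/A_U)·exp[(E_U−E_D)/(RT)].
(E_U−E_D)/(RT) = (162−119)×10³/(8.314×758) = 43000/6302 = 6.823.
k_D/k_U = (7.08×10^8/1.56×10^11)·exp(6.823) = 0.004538 × 918.9 = 4.17.

4.17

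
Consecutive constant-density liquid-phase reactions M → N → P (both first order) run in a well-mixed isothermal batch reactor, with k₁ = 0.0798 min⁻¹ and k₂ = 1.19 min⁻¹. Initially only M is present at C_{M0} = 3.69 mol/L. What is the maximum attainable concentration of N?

Evaluating C_N at t_opt = ln(k₂/k₁)/(k₂−k₁) gives C_{N,max}/C_{M0} = (k₁/k₂)^[k₂/(k₂−k₁)].
= (0.0798/1.19)^(1.19/(1.19−0.0798)) = (0.06706)^(1.072) = 0.05522.
C_{N,max} = 0.05522×3.69 = 0.204 mol/L.

0.204 mol/L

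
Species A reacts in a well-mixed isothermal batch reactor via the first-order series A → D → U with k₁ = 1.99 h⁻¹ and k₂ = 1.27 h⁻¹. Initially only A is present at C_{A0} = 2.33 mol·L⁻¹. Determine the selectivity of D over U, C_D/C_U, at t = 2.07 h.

For first-order series with pure A initially, C_D(t) = k₁C_{A0}/(k₂−k₁)·(e^(−k₁t) − e^(−k₂t)).
e^(−k₁t) = e^(−1.99×2.07) = e^(−4.119) = 0.01626; e^(−k₂t) = e^(−2.629) = 0.07216.
C_D = 1.99×2.33/(1.27−1.99) × (0.01626−0.07216) = (-6.440)×(-0.05590) = 0.3600 mol·L⁻¹.
C_A = C_{A0}e^(−k₁t) = 0.03788 mol·L⁻¹, so C_U = C_{A0}−C_A−C_D = 1.932 mol·L⁻¹; C_D/C_U = 0.186.

0.186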